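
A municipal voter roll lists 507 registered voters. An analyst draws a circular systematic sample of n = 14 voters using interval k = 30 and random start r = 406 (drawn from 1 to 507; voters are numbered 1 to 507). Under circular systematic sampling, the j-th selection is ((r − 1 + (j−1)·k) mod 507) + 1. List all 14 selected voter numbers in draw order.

406, 436, 466, 496, 19, 49, 79, 109, 139, 169, 199, 229, 259, 289

Selection 1: 406
Selection 2: 406 + 30 = 436
Selection 3: 436 + 30 = 466
Selection 4: 466 + 30 = 496
Selection 5: 496 + 30 = 526 → 526 − 507 = 19
Selection 6: 19 + 30 = 49
Selection 7: 49 + 30 = 79
Selection 8: 79 + 30 = 109
Selection 9: 109 + 30 = 139
Selection 10: 139 + 30 = 169
Selection 11: 169 + 30 = 199
Selection 12: 199 + 30 = 229
Selection 13: 229 + 30 = 259
Selection 14: 259 + 30 = 289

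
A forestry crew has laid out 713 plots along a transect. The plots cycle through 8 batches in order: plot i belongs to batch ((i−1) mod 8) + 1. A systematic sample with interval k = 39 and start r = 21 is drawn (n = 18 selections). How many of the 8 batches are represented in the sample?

8

Consecutive selections differ by k = 39, so their batch numbers differ by 39 mod 8 = 7.
gcd(39, 8) = 1, so the sample visits 8/1 = 8 distinct residues mod 8.
Start 21 is batch 5; the batches hit are 1, 2, 3, 4, 5, 6, 7, 8.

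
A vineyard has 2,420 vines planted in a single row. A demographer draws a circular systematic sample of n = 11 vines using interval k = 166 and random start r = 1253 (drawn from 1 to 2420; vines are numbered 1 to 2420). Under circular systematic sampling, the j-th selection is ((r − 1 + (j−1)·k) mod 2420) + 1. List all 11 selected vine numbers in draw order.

1253, 1419, 1585, 1751, 1917, 2083, 2249, 2415, 161, 327, 493

Selection 1: 1253
Selection 2: 1253 + 166 = 1419
Selection 3: 1419 + 166 = 1585
Selection 4: 1585 + 166 = 1751
Selection 5: 1751 + 166 = 1917
Selection 6: 1917 + 166 = 2083
Selection 7: 2083 + 166 = 2249
Selection 8: 2249 + 166 = 2415
Selection 9: 2415 + 166 = 2581 → 2581 − 2420 = 161
Selection 10: 161 + 166 = 327
Selection 11: 327 + 166 = 493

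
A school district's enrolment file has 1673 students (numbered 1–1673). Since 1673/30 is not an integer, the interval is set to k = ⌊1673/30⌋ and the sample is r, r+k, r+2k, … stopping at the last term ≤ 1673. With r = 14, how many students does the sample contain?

31

k = ⌊1673/30⌋ = 55
Achieved size = ⌊(1673 − 14)/55⌋ + 1 = ⌊1659/55⌋ + 1 = 30 + 1 = 31
(last selection: 14 + 30×55 = 1664 ≤ 1673; next would be 1719 > 1673)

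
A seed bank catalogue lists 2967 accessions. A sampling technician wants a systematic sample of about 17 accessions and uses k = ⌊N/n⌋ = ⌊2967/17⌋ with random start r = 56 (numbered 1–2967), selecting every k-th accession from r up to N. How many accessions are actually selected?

k = ⌊2967/17⌋ = 174
Achieved size = ⌊(2967 − 56)/174⌋ + 1 = ⌊2911/174⌋ + 1 = 16 + 1 = 17
(last selection: 56 + 16×174 = 2840 ≤ 2967; next would be 3014 > 2967)

17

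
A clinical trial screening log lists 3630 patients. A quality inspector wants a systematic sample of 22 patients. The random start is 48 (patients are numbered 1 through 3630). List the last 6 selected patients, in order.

k = N/n = 3630/22 = 165
17th selection = 48 + 16×165 = 2688
18th: 2688 + 165 = 2853
19th: 2853 + 165 = 3018
20th: 3018 + 165 = 3183
21st: 3183 + 165 = 3348
22nd: 3348 + 165 = 3513

2688, 2853, 3018, 3183, 3348, 3513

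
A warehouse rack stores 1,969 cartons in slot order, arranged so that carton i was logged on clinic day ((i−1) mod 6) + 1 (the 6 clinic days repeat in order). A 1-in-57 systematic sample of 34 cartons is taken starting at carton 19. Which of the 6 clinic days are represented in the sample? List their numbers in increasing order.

Consecutive selections differ by k = 57, so their clinic day numbers differ by 57 mod 6 = 3.
gcd(57, 6) = 3, so the sample visits 6/3 = 2 distinct residues mod 6.
Start 19 is clinic day 1; the clinic days hit are 1, 4.

1, 4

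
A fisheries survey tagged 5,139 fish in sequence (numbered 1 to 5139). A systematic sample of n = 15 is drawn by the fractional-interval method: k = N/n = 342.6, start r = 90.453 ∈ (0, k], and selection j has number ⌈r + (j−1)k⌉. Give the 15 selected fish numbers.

j=1: r + 0k = 90.453 → ⌈·⌉ = 91
j=2: r + 1k = 433.053 → ⌈·⌉ = 434
j=3: r + 2k = 775.653 → ⌈·⌉ = 776
j=4: r + 3k = 1118.253 → ⌈·⌉ = 1119
j=5: r + 4k = 1460.853 → ⌈·⌉ = 1461
j=6: r + 5k = 1803.453 → ⌈·⌉ = 1804
j=7: r + 6k = 2146.053 → ⌈·⌉ = 2147
j=8: r + 7k = 2488.653 → ⌈·⌉ = 2489
j=9: r + 8k = 2831.253 → ⌈·⌉ = 2832
j=10: r + 9k = 3173.853 → ⌈·⌉ = 3174
j=11: r + 10k = 3516.453 → ⌈·⌉ = 3517
j=12: r + 11k = 3859.053 → ⌈·⌉ = 3860
j=13: r + 12k = 4201.653 → ⌈·⌉ = 4202
j=14: r + 13k = 4544.253 → ⌈·⌉ = 4545
j=15: r + 14k = 4886.853 → ⌈·⌉ = 4887

91, 434, 776, 1119, 1461, 1804, 2147, 2489, 2832, 3174, 3517, 3860, 4202, 4545, 4887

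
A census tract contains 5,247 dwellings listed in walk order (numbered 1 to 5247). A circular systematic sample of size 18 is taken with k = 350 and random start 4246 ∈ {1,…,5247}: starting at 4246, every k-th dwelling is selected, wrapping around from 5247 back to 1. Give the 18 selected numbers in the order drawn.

Selection 1: 4246
Selection 2: 4246 + 350 = 4596
Selection 3: 4596 + 350 = 4946
Selection 4: 4946 + 350 = 5296 → 5296 − 5247 = 49
Selection 5: 49 + 350 = 399
Selection 6: 399 + 350 = 749
Selection 7: 749 + 350 = 1099
Selection 8: 1099 + 350 = 1449
Selection 9: 1449 + 350 = 1799
Selection 10: 1799 + 350 = 2149
Selection 11: 2149 + 350 = 2499
Selection 12: 2499 + 350 = 2849
Selection 13: 2849 + 350 = 3199
Selection 14: 3199 + 350 = 3549
Selection 15: 3549 + 350 = 3899
Selection 16: 3899 + 350 = 4249
Selection 17: 4249 + 350 = 4599
Selection 18: 4599 + 350 = 4949

4246, 4596, 4946, 49, 399, 749, 1099, 1449, 1799, 2149, 2499, 2849, 3199, 3549, 3899, 4249, 4599, 4949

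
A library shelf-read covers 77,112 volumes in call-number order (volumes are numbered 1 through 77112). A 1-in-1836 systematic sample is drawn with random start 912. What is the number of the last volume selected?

76188

k = 1836
42nd selection = r + (42−1)·k = 912 + 41×1836 = 912 + 75276 = 76188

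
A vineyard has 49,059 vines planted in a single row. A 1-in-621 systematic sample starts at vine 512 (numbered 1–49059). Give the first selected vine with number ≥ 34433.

k = 621
Steps past start: ⌈(34433 − 512)/621⌉ = ⌈33921/621⌉ = 55
Selected vine: 512 + 55×621 = 34667

34667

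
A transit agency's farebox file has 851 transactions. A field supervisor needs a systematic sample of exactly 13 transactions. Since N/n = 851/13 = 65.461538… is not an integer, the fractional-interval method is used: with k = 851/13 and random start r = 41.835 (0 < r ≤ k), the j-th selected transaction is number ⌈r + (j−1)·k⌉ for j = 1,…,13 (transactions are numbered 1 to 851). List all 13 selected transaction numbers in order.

42, 108, 173, 239, 304, 370, 435, 501, 566, 631, 697, 762, 828

j=1: r + 0k = 41.835 → ⌈·⌉ = 42
j=2: r + 1k = 107.296538… → ⌈·⌉ = 108
j=3: r + 2k = 172.758076… → ⌈·⌉ = 173
j=4: r + 3k = 238.219615… → ⌈·⌉ = 239
j=5: r + 4k = 303.681153… → ⌈·⌉ = 304
j=6: r + 5k = 369.142692… → ⌈·⌉ = 370
j=7: r + 6k = 434.604230… → ⌈·⌉ = 435
j=8: r + 7k = 500.065769… → ⌈·⌉ = 501
j=9: r + 8k = 565.527307… → ⌈·⌉ = 566
j=10: r + 9k = 630.988846… → ⌈·⌉ = 631
j=11: r + 10k = 696.450384… → ⌈·⌉ = 697
j=12: r + 11k = 761.911923… → ⌈·⌉ = 762
j=13: r + 12k = 827.373461… → ⌈·⌉ = 828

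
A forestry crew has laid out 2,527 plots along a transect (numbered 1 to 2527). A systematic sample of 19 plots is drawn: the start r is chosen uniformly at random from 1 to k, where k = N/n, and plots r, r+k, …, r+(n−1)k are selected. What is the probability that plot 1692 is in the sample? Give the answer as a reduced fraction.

1/133

k = 2527/19 = 133.
Plot 1692 is selected iff r ≡ 1692 (mod 133); exactly one such r in {1,…,133}.
Inclusion probability = 1/133.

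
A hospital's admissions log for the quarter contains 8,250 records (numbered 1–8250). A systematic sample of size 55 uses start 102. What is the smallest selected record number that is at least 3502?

3552

k = 8250/55 = 150
Steps past start: ⌈(3502 − 102)/150⌉ = ⌈3400/150⌉ = 23
Selected record: 102 + 23×150 = 3552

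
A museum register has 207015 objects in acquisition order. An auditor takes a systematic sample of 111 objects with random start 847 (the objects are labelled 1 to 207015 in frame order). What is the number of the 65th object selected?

k = 207015/111 = 1865
65th selection = r + (65−1)·k = 847 + 64×1865 = 847 + 119360 = 120207

120207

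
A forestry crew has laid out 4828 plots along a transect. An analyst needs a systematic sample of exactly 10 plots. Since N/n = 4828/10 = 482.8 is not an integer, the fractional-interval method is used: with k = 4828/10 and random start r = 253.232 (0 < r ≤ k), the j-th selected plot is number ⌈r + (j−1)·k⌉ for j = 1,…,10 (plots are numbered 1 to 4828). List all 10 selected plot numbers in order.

j=1: r + 0k = 253.232 → ⌈·⌉ = 254
j=2: r + 1k = 736.032 → ⌈·⌉ = 737
j=3: r + 2k = 1218.832 → ⌈·⌉ = 1219
j=4: r + 3k = 1701.632 → ⌈·⌉ = 1702
j=5: r + 4k = 2184.432 → ⌈·⌉ = 2185
j=6: r + 5k = 2667.232 → ⌈·⌉ = 2668
j=7: r + 6k = 3150.032 → ⌈·⌉ = 3151
j=8: r + 7k = 3632.832 → ⌈·⌉ = 3633
j=9: r + 8k = 4115.632 → ⌈·⌉ = 4116
j=10: r + 9k = 4598.432 → ⌈·⌉ = 4599

254, 737, 1219, 1702, 2185, 2668, 3151, 3633, 4116, 4599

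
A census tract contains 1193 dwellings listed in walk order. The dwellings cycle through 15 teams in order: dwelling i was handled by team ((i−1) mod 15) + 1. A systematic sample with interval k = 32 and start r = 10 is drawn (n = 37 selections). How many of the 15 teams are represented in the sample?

Consecutive selections differ by k = 32, so their team numbers differ by 32 mod 15 = 2.
gcd(32, 15) = 1, so the sample visits 15/1 = 15 distinct residues mod 15.
Start 10 is team 10; the teams hit are 1, 2, 3, 4, 5, 6, 7, 8, 9, 10, 11, 12, 13, 14, 15.

15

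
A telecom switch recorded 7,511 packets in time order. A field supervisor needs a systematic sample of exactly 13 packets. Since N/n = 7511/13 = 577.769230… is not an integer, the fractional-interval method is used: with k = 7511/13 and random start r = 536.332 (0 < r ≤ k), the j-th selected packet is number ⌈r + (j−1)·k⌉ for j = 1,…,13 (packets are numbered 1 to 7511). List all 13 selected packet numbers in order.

j=1: r + 0k = 536.332 → ⌈·⌉ = 537
j=2: r + 1k = 1114.101230… → ⌈·⌉ = 1115
j=3: r + 2k = 1691.870461… → ⌈·⌉ = 1692
j=4: r + 3k = 2269.639692… → ⌈·⌉ = 2270
j=5: r + 4k = 2847.408923… → ⌈·⌉ = 2848
j=6: r + 5k = 3425.178153… → ⌈·⌉ = 3426
j=7: r + 6k = 4002.947384… → ⌈·⌉ = 4003
j=8: r + 7k = 4580.716615… → ⌈·⌉ = 4581
j=9: r + 8k = 5158.485846… → ⌈·⌉ = 5159
j=10: r + 9k = 5736.255076… → ⌈·⌉ = 5737
j=11: r + 10k = 6314.024307… → ⌈·⌉ = 6315
j=12: r + 11k = 6891.793538… → ⌈·⌉ = 6892
j=13: r + 12k = 7469.562769… → ⌈·⌉ = 7470

537, 1115, 1692, 2270, 2848, 3426, 4003, 4581, 5159, 5737, 6315, 6892, 7470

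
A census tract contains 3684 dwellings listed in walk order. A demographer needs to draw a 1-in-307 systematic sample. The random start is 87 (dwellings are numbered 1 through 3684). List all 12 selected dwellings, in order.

dwelling 1: 87
dwelling 2: 87 + 307 = 394
dwelling 3: 394 + 307 = 701
dwelling 4: 701 + 307 = 1008
dwelling 5: 1008 + 307 = 1315
dwelling 6: 1315 + 307 = 1622
dwelling 7: 1622 + 307 = 1929
dwelling 8: 1929 + 307 = 2236
dwelling 9: 2236 + 307 = 2543
dwelling 10: 2543 + 307 = 2850
dwelling 11: 2850 + 307 = 3157
dwelling 12: 3157 + 307 = 3464

87, 394, 701, 1008, 1315, 1622, 1929, 2236, 2543, 2850, 3157, 3464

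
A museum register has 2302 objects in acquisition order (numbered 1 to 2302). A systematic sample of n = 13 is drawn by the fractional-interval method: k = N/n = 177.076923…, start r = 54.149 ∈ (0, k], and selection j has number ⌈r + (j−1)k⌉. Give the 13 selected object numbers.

j=1: r + 0k = 54.149 → ⌈·⌉ = 55
j=2: r + 1k = 231.225923… → ⌈·⌉ = 232
j=3: r + 2k = 408.302846… → ⌈·⌉ = 409
j=4: r + 3k = 585.379769… → ⌈·⌉ = 586
j=5: r + 4k = 762.456692… → ⌈·⌉ = 763
j=6: r + 5k = 939.533615… → ⌈·⌉ = 940
j=7: r + 6k = 1116.610538… → ⌈·⌉ = 1117
j=8: r + 7k = 1293.687461… → ⌈·⌉ = 1294
j=9: r + 8k = 1470.764384… → ⌈·⌉ = 1471
j=10: r + 9k = 1647.841307… → ⌈·⌉ = 1648
j=11: r + 10k = 1824.918230… → ⌈·⌉ = 1825
j=12: r + 11k = 2001.995153… → ⌈·⌉ = 2002
j=13: r + 12k = 2179.072076… → ⌈·⌉ = 2180

55, 232, 409, 586, 763, 940, 1117, 1294, 1471, 1648, 1825, 2002, 2180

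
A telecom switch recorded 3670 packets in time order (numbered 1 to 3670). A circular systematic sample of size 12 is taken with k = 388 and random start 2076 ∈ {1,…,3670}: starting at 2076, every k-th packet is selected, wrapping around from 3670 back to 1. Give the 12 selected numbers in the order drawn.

Selection 1: 2076
Selection 2: 2076 + 388 = 2464
Selection 3: 2464 + 388 = 2852
Selection 4: 2852 + 388 = 3240
Selection 5: 3240 + 388 = 3628
Selection 6: 3628 + 388 = 4016 → 4016 − 3670 = 346
Selection 7: 346 + 388 = 734
Selection 8: 734 + 388 = 1122
Selection 9: 1122 + 388 = 1510
Selection 10: 1510 + 388 = 1898
Selection 11: 1898 + 388 = 2286
Selection 12: 2286 + 388 = 2674

2076, 2464, 2852, 3240, 3628, 346, 734, 1122, 1510, 1898, 2286, 2674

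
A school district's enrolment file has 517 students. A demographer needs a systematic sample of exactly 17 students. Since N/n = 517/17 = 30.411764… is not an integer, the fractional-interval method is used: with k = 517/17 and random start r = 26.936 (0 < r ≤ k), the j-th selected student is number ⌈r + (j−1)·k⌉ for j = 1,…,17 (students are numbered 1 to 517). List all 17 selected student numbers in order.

j=1: r + 0k = 26.936 → ⌈·⌉ = 27
j=2: r + 1k = 57.347764… → ⌈·⌉ = 58
j=3: r + 2k = 87.759529… → ⌈·⌉ = 88
j=4: r + 3k = 118.171294… → ⌈·⌉ = 119
j=5: r + 4k = 148.583058… → ⌈·⌉ = 149
j=6: r + 5k = 178.994823… → ⌈·⌉ = 179
j=7: r + 6k = 209.406588… → ⌈·⌉ = 210
j=8: r + 7k = 239.818352… → ⌈·⌉ = 240
j=9: r + 8k = 270.230117… → ⌈·⌉ = 271
j=10: r + 9k = 300.641882… → ⌈·⌉ = 301
j=11: r + 10k = 331.053647… → ⌈·⌉ = 332
j=12: r + 11k = 361.465411… → ⌈·⌉ = 362
j=13: r + 12k = 391.877176… → ⌈·⌉ = 392
j=14: r + 13k = 422.288941… → ⌈·⌉ = 423
j=15: r + 14k = 452.700705… → ⌈·⌉ = 453
j=16: r + 15k = 483.112470… → ⌈·⌉ = 484
j=17: r + 16k = 513.524235… → ⌈·⌉ = 514

27, 58, 88, 119, 149, 179, 210, 240, 271, 301, 332, 362, 392, 423, 453, 484, 514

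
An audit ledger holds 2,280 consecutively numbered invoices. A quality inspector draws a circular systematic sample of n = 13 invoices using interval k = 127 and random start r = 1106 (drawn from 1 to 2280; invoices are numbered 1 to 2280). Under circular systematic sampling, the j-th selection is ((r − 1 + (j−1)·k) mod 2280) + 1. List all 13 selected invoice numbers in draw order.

1106, 1233, 1360, 1487, 1614, 1741, 1868, 1995, 2122, 2249, 96, 223, 350

Selection 1: 1106
Selection 2: 1106 + 127 = 1233
Selection 3: 1233 + 127 = 1360
Selection 4: 1360 + 127 = 1487
Selection 5: 1487 + 127 = 1614
Selection 6: 1614 + 127 = 1741
Selection 7: 1741 + 127 = 1868
Selection 8: 1868 + 127 = 1995
Selection 9: 1995 + 127 = 2122
Selection 10: 2122 + 127 = 2249
Selection 11: 2249 + 127 = 2376 → 2376 − 2280 = 96
Selection 12: 96 + 127 = 223
Selection 13: 223 + 127 = 350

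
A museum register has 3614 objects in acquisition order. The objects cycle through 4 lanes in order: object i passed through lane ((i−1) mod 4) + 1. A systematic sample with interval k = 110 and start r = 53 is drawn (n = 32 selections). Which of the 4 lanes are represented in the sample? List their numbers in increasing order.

1, 3

Consecutive selections differ by k = 110, so their lane numbers differ by 110 mod 4 = 2.
gcd(110, 4) = 2, so the sample visits 4/2 = 2 distinct residues mod 4.
Start 53 is lane 1; the lanes hit are 1, 3.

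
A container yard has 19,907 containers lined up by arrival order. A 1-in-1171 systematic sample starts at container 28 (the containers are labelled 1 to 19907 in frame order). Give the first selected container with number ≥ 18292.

18764

k = 1171
Steps past start: ⌈(18292 − 28)/1171⌉ = ⌈18264/1171⌉ = 16
Selected container: 28 + 16×1171 = 18764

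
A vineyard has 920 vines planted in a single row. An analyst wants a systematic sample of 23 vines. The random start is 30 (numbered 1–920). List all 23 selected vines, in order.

30, 70, 110, 150, 190, 230, 270, 310, 350, 390, 430, 470, 510, 550, 590, 630, 670, 710, 750, 790, 830, 870, 910

k = N/n = 920/23 = 40
vine 1: 30
vine 2: 30 + 40 = 70
vine 3: 70 + 40 = 110
vine 4: 110 + 40 = 150
vine 5: 150 + 40 = 190
vine 6: 190 + 40 = 230
vine 7: 230 + 40 = 270
vine 8: 270 + 40 = 310
vine 9: 310 + 40 = 350
vine 10: 350 + 40 = 390
vine 11: 390 + 40 = 430
vine 12: 430 + 40 = 470
vine 13: 470 + 40 = 510
vine 14: 510 + 40 = 550
vine 15: 550 + 40 = 590
vine 16: 590 + 40 = 630
vine 17: 630 + 40 = 670
vine 18: 670 + 40 = 710
vine 19: 710 + 40 = 750
vine 20: 750 + 40 = 790
vine 21: 790 + 40 = 830
vine 22: 830 + 40 = 870
vine 23: 870 + 40 = 910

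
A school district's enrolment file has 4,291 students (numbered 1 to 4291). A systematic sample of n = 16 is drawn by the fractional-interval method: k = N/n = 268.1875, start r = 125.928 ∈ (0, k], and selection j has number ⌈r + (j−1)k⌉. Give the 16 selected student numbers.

j=1: r + 0k = 125.928 → ⌈·⌉ = 126
j=2: r + 1k = 394.1155 → ⌈·⌉ = 395
j=3: r + 2k = 662.303 → ⌈·⌉ = 663
j=4: r + 3k = 930.4905 → ⌈·⌉ = 931
j=5: r + 4k = 1198.678 → ⌈·⌉ = 1199
j=6: r + 5k = 1466.8655 → ⌈·⌉ = 1467
j=7: r + 6k = 1735.053 → ⌈·⌉ = 1736
j=8: r + 7k = 2003.2405 → ⌈·⌉ = 2004
j=9: r + 8k = 2271.428 → ⌈·⌉ = 2272
j=10: r + 9k = 2539.6155 → ⌈·⌉ = 2540
j=11: r + 10k = 2807.803 → ⌈·⌉ = 2808
j=12: r + 11k = 3075.9905 → ⌈·⌉ = 3076
j=13: r + 12k = 3344.178 → ⌈·⌉ = 3345
j=14: r + 13k = 3612.3655 → ⌈·⌉ = 3613
j=15: r + 14k = 3880.553 → ⌈·⌉ = 3881
j=16: r + 15k = 4148.7405 → ⌈·⌉ = 4149

126, 395, 663, 931, 1199, 1467, 1736, 2004, 2272, 2540, 2808, 3076, 3345, 3613, 3881, 4149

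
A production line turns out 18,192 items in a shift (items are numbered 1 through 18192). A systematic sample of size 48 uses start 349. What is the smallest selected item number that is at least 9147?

k = 18192/48 = 379
Steps past start: ⌈(9147 − 349)/379⌉ = ⌈8798/379⌉ = 24
Selected item: 349 + 24×379 = 9445

9445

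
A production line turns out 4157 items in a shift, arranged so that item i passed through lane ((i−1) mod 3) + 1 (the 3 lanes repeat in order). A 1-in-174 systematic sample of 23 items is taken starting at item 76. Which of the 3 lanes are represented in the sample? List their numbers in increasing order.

Consecutive selections differ by k = 174, so their lane numbers differ by 174 mod 3 = 0.
gcd(174, 3) = 3, so the sample visits 3/3 = 1 distinct residues mod 3.
Start 76 is lane 1; the lanes hit are 1.

1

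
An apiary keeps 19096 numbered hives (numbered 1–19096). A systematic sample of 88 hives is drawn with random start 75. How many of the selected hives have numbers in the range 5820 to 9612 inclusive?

k = 19096/88 = 217
First selection ≥ 5820: 75 + ⌈(5820−75)/217⌉·217 = 75 + 27×217 = 5934
Last selection ≤ 9612: 75 + ⌊(9612−75)/217⌋·217 = 75 + 43×217 = 9406
Count = 43 − 27 + 1 = 17

17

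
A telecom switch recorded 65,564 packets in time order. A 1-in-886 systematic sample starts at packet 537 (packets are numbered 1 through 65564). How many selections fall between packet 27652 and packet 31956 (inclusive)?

5

k = 886
First selection ≥ 27652: 537 + ⌈(27652−537)/886⌉·886 = 537 + 31×886 = 28003
Last selection ≤ 31956: 537 + ⌊(31956−537)/886⌋·886 = 537 + 35×886 = 31547
Count = 35 − 31 + 1 = 5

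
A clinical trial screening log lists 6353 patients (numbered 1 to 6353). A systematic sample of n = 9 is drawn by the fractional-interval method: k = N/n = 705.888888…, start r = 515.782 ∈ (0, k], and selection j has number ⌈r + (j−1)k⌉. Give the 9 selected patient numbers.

j=1: r + 0k = 515.782 → ⌈·⌉ = 516
j=2: r + 1k = 1221.670888… → ⌈·⌉ = 1222
j=3: r + 2k = 1927.559777… → ⌈·⌉ = 1928
j=4: r + 3k = 2633.448666… → ⌈·⌉ = 2634
j=5: r + 4k = 3339.337555… → ⌈·⌉ = 3340
j=6: r + 5k = 4045.226444… → ⌈·⌉ = 4046
j=7: r + 6k = 4751.115333… → ⌈·⌉ = 4752
j=8: r + 7k = 5457.004222… → ⌈·⌉ = 5458
j=9: r + 8k = 6162.893111… → ⌈·⌉ = 6163

516, 1222, 1928, 2634, 3340, 4046, 4752, 5458, 6163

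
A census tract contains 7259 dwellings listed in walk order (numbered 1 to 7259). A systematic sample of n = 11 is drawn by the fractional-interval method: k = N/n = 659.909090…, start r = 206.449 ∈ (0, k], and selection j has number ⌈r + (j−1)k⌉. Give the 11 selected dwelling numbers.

207, 867, 1527, 2187, 2847, 3506, 4166, 4826, 5486, 6146, 6806

j=1: r + 0k = 206.449 → ⌈·⌉ = 207
j=2: r + 1k = 866.358090… → ⌈·⌉ = 867
j=3: r + 2k = 1526.267181… → ⌈·⌉ = 1527
j=4: r + 3k = 2186.176272… → ⌈·⌉ = 2187
j=5: r + 4k = 2846.085363… → ⌈·⌉ = 2847
j=6: r + 5k = 3505.994454… → ⌈·⌉ = 3506
j=7: r + 6k = 4165.903545… → ⌈·⌉ = 4166
j=8: r + 7k = 4825.812636… → ⌈·⌉ = 4826
j=9: r + 8k = 5485.721727… → ⌈·⌉ = 5486
j=10: r + 9k = 6145.630818… → ⌈·⌉ = 6146
j=11: r + 10k = 6805.539909… → ⌈·⌉ = 6806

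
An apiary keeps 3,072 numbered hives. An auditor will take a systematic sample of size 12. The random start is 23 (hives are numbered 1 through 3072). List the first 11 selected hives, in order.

23, 279, 535, 791, 1047, 1303, 1559, 1815, 2071, 2327, 2583

k = N/n = 3072/12 = 256
hive 1: 23
hive 2: 23 + 256 = 279
hive 3: 279 + 256 = 535
hive 4: 535 + 256 = 791
hive 5: 791 + 256 = 1047
hive 6: 1047 + 256 = 1303
hive 7: 1303 + 256 = 1559
hive 8: 1559 + 256 = 1815
hive 9: 1815 + 256 = 2071
hive 10: 2071 + 256 = 2327
hive 11: 2327 + 256 = 2583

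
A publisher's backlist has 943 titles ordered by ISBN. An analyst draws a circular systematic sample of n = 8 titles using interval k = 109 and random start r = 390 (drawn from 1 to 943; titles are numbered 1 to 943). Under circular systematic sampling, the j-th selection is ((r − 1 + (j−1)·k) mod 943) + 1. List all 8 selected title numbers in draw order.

390, 499, 608, 717, 826, 935, 101, 210

Selection 1: 390
Selection 2: 390 + 109 = 499
Selection 3: 499 + 109 = 608
Selection 4: 608 + 109 = 717
Selection 5: 717 + 109 = 826
Selection 6: 826 + 109 = 935
Selection 7: 935 + 109 = 1044 → 1044 − 943 = 101
Selection 8: 101 + 109 = 210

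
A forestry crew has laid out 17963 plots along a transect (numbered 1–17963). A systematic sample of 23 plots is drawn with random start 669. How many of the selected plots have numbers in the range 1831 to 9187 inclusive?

k = 17963/23 = 781
First selection ≥ 1831: 669 + ⌈(1831−669)/781⌉·781 = 669 + 2×781 = 2231
Last selection ≤ 9187: 669 + ⌊(9187−669)/781⌋·781 = 669 + 10×781 = 8479
Count = 10 − 2 + 1 = 9

9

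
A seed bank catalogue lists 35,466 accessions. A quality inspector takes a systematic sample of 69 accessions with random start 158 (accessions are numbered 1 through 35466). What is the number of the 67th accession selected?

k = 35466/69 = 514
67th selection = r + (67−1)·k = 158 + 66×514 = 158 + 33924 = 34082

34082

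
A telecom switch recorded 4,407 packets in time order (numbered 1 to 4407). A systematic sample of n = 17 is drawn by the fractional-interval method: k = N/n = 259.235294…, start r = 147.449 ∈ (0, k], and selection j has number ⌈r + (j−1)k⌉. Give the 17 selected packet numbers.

j=1: r + 0k = 147.449 → ⌈·⌉ = 148
j=2: r + 1k = 406.684294… → ⌈·⌉ = 407
j=3: r + 2k = 665.919588… → ⌈·⌉ = 666
j=4: r + 3k = 925.154882… → ⌈·⌉ = 926
j=5: r + 4k = 1184.390176… → ⌈·⌉ = 1185
j=6: r + 5k = 1443.625470… → ⌈·⌉ = 1444
j=7: r + 6k = 1702.860764… → ⌈·⌉ = 1703
j=8: r + 7k = 1962.096058… → ⌈·⌉ = 1963
j=9: r + 8k = 2221.331352… → ⌈·⌉ = 2222
j=10: r + 9k = 2480.566647… → ⌈·⌉ = 2481
j=11: r + 10k = 2739.801941… → ⌈·⌉ = 2740
j=12: r + 11k = 2999.037235… → ⌈·⌉ = 3000
j=13: r + 12k = 3258.272529… → ⌈·⌉ = 3259
j=14: r + 13k = 3517.507823… → ⌈·⌉ = 3518
j=15: r + 14k = 3776.743117… → ⌈·⌉ = 3777
j=16: r + 15k = 4035.978411… → ⌈·⌉ = 4036
j=17: r + 16k = 4295.213705… → ⌈·⌉ = 4296

148, 407, 666, 926, 1185, 1444, 1703, 1963, 2222, 2481, 2740, 3000, 3259, 3518, 3777, 4036, 4296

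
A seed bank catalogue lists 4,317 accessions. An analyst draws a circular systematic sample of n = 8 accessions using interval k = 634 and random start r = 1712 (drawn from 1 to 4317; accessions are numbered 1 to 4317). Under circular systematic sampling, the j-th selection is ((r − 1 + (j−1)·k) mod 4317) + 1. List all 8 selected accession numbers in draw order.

Selection 1: 1712
Selection 2: 1712 + 634 = 2346
Selection 3: 2346 + 634 = 2980
Selection 4: 2980 + 634 = 3614
Selection 5: 3614 + 634 = 4248
Selection 6: 4248 + 634 = 4882 → 4882 − 4317 = 565
Selection 7: 565 + 634 = 1199
Selection 8: 1199 + 634 = 1833

1712, 2346, 2980, 3614, 4248, 565, 1199, 1833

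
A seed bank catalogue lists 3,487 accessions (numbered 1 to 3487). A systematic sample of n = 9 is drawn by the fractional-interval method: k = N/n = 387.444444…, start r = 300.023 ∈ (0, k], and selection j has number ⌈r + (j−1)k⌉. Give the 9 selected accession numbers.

301, 688, 1075, 1463, 1850, 2238, 2625, 3013, 3400

j=1: r + 0k = 300.023 → ⌈·⌉ = 301
j=2: r + 1k = 687.467444… → ⌈·⌉ = 688
j=3: r + 2k = 1074.911888… → ⌈·⌉ = 1075
j=4: r + 3k = 1462.356333… → ⌈·⌉ = 1463
j=5: r + 4k = 1849.800777… → ⌈·⌉ = 1850
j=6: r + 5k = 2237.245222… → ⌈·⌉ = 2238
j=7: r + 6k = 2624.689666… → ⌈·⌉ = 2625
j=8: r + 7k = 3012.134111… → ⌈·⌉ = 3013
j=9: r + 8k = 3399.578555… → ⌈·⌉ = 3400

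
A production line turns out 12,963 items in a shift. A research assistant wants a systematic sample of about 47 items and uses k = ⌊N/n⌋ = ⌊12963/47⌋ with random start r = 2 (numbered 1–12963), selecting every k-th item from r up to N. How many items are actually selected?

48

k = ⌊12963/47⌋ = 275
Achieved size = ⌊(12963 − 2)/275⌋ + 1 = ⌊12961/275⌋ + 1 = 47 + 1 = 48
(last selection: 2 + 47×275 = 12927 ≤ 12963; next would be 13202 > 12963)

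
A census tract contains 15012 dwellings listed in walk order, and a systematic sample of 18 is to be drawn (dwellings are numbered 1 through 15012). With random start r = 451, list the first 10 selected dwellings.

451, 1285, 2119, 2953, 3787, 4621, 5455, 6289, 7123, 7957

k = N/n = 15012/18 = 834
dwelling 1: 451
dwelling 2: 451 + 834 = 1285
dwelling 3: 1285 + 834 = 2119
dwelling 4: 2119 + 834 = 2953
dwelling 5: 2953 + 834 = 3787
dwelling 6: 3787 + 834 = 4621
dwelling 7: 4621 + 834 = 5455
dwelling 8: 5455 + 834 = 6289
dwelling 9: 6289 + 834 = 7123
dwelling 10: 7123 + 834 = 7957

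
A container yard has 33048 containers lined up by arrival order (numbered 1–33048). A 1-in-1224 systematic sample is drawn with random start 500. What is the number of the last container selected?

32324

k = 1224
27th selection = r + (27−1)·k = 500 + 26×1224 = 500 + 31824 = 32324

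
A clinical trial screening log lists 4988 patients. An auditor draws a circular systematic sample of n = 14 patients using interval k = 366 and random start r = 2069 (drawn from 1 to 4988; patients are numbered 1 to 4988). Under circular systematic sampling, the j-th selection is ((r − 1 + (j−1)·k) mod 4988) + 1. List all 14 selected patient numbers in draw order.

2069, 2435, 2801, 3167, 3533, 3899, 4265, 4631, 9, 375, 741, 1107, 1473, 1839

Selection 1: 2069
Selection 2: 2069 + 366 = 2435
Selection 3: 2435 + 366 = 2801
Selection 4: 2801 + 366 = 3167
Selection 5: 3167 + 366 = 3533
Selection 6: 3533 + 366 = 3899
Selection 7: 3899 + 366 = 4265
Selection 8: 4265 + 366 = 4631
Selection 9: 4631 + 366 = 4997 → 4997 − 4988 = 9
Selection 10: 9 + 366 = 375
Selection 11: 375 + 366 = 741
Selection 12: 741 + 366 = 1107
Selection 13: 1107 + 366 = 1473
Selection 14: 1473 + 366 = 1839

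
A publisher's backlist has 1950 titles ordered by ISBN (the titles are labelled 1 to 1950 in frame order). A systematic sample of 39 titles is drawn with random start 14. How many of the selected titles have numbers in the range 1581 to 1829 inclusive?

k = 1950/39 = 50
First selection ≥ 1581: 14 + ⌈(1581−14)/50⌉·50 = 14 + 32×50 = 1614
Last selection ≤ 1829: 14 + ⌊(1829−14)/50⌋·50 = 14 + 36×50 = 1814
Count = 36 − 32 + 1 = 5

5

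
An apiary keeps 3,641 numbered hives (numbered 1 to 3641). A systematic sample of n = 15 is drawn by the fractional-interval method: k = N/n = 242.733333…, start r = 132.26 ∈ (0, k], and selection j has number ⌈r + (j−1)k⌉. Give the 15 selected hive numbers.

j=1: r + 0k = 132.26 → ⌈·⌉ = 133
j=2: r + 1k = 374.993333… → ⌈·⌉ = 375
j=3: r + 2k = 617.726666… → ⌈·⌉ = 618
j=4: r + 3k = 860.46 → ⌈·⌉ = 861
j=5: r + 4k = 1103.193333… → ⌈·⌉ = 1104
j=6: r + 5k = 1345.926666… → ⌈·⌉ = 1346
j=7: r + 6k = 1588.66 → ⌈·⌉ = 1589
j=8: r + 7k = 1831.393333… → ⌈·⌉ = 1832
j=9: r + 8k = 2074.126666… → ⌈·⌉ = 2075
j=10: r + 9k = 2316.86 → ⌈·⌉ = 2317
j=11: r + 10k = 2559.593333… → ⌈·⌉ = 2560
j=12: r + 11k = 2802.326666… → ⌈·⌉ = 2803
j=13: r + 12k = 3045.06 → ⌈·⌉ = 3046
j=14: r + 13k = 3287.793333… → ⌈·⌉ = 3288
j=15: r + 14k = 3530.526666… → ⌈·⌉ = 3531

133, 375, 618, 861, 1104, 1346, 1589, 1832, 2075, 2317, 2560, 2803, 3046, 3288, 3531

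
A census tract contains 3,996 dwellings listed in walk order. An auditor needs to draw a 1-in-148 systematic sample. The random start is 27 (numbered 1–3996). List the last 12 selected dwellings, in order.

16th selection = 27 + 15×148 = 2247
17th: 2247 + 148 = 2395
18th: 2395 + 148 = 2543
19th: 2543 + 148 = 2691
20th: 2691 + 148 = 2839
21st: 2839 + 148 = 2987
22nd: 2987 + 148 = 3135
23rd: 3135 + 148 = 3283
24th: 3283 + 148 = 3431
25th: 3431 + 148 = 3579
26th: 3579 + 148 = 3727
27th: 3727 + 148 = 3875

2247, 2395, 2543, 2691, 2839, 2987, 3135, 3283, 3431, 3579, 3727, 3875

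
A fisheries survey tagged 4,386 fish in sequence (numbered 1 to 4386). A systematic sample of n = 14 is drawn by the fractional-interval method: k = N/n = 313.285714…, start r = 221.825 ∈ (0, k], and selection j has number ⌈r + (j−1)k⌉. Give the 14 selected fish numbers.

222, 536, 849, 1162, 1475, 1789, 2102, 2415, 2729, 3042, 3355, 3668, 3982, 4295

j=1: r + 0k = 221.825 → ⌈·⌉ = 222
j=2: r + 1k = 535.110714… → ⌈·⌉ = 536
j=3: r + 2k = 848.396428… → ⌈·⌉ = 849
j=4: r + 3k = 1161.682142… → ⌈·⌉ = 1162
j=5: r + 4k = 1474.967857… → ⌈·⌉ = 1475
j=6: r + 5k = 1788.253571… → ⌈·⌉ = 1789
j=7: r + 6k = 2101.539285… → ⌈·⌉ = 2102
j=8: r + 7k = 2414.825 → ⌈·⌉ = 2415
j=9: r + 8k = 2728.110714… → ⌈·⌉ = 2729
j=10: r + 9k = 3041.396428… → ⌈·⌉ = 3042
j=11: r + 10k = 3354.682142… → ⌈·⌉ = 3355
j=12: r + 11k = 3667.967857… → ⌈·⌉ = 3668
j=13: r + 12k = 3981.253571… → ⌈·⌉ = 3982
j=14: r + 13k = 4294.539285… → ⌈·⌉ = 4295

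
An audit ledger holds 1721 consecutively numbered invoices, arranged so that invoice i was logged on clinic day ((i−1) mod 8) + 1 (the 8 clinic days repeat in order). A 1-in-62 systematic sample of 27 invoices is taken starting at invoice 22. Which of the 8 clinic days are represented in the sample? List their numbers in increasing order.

2, 4, 6, 8

Consecutive selections differ by k = 62, so their clinic day numbers differ by 62 mod 8 = 6.
gcd(62, 8) = 2, so the sample visits 8/2 = 4 distinct residues mod 8.
Start 22 is clinic day 6; the clinic days hit are 2, 4, 6, 8.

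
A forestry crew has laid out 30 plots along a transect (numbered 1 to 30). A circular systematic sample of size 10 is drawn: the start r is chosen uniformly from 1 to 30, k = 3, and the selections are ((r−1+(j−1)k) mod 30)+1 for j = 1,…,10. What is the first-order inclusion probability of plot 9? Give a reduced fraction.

1/3

For each position j, as r ranges over 1…30 the j-th selection hits every plot exactly once, so plot 9 is selected for exactly 10 of the 30 starts.
Inclusion probability = 10/30 = 1/3.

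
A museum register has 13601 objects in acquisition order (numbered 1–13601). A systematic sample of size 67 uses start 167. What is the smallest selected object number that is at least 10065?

10114

k = 13601/67 = 203
Steps past start: ⌈(10065 − 167)/203⌉ = ⌈9898/203⌉ = 49
Selected object: 167 + 49×203 = 10114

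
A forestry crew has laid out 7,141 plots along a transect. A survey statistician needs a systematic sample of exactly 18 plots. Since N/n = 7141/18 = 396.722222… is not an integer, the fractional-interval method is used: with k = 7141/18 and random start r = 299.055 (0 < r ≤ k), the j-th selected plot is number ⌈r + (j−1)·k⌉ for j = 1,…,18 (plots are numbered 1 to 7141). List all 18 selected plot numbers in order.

300, 696, 1093, 1490, 1886, 2283, 2680, 3077, 3473, 3870, 4267, 4663, 5060, 5457, 5854, 6250, 6647, 7044

j=1: r + 0k = 299.055 → ⌈·⌉ = 300
j=2: r + 1k = 695.777222… → ⌈·⌉ = 696
j=3: r + 2k = 1092.499444… → ⌈·⌉ = 1093
j=4: r + 3k = 1489.221666… → ⌈·⌉ = 1490
j=5: r + 4k = 1885.943888… → ⌈·⌉ = 1886
j=6: r + 5k = 2282.666111… → ⌈·⌉ = 2283
j=7: r + 6k = 2679.388333… → ⌈·⌉ = 2680
j=8: r + 7k = 3076.110555… → ⌈·⌉ = 3077
j=9: r + 8k = 3472.832777… → ⌈·⌉ = 3473
j=10: r + 9k = 3869.555 → ⌈·⌉ = 3870
j=11: r + 10k = 4266.277222… → ⌈·⌉ = 4267
j=12: r + 11k = 4662.999444… → ⌈·⌉ = 4663
j=13: r + 12k = 5059.721666… → ⌈·⌉ = 5060
j=14: r + 13k = 5456.443888… → ⌈·⌉ = 5457
j=15: r + 14k = 5853.166111… → ⌈·⌉ = 5854
j=16: r + 15k = 6249.888333… → ⌈·⌉ = 6250
j=17: r + 16k = 6646.610555… → ⌈·⌉ = 6647
j=18: r + 17k = 7043.332777… → ⌈·⌉ = 7044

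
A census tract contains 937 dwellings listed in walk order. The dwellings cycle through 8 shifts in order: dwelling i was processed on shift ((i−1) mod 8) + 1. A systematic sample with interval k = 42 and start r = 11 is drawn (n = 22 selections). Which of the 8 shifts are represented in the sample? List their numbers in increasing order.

Consecutive selections differ by k = 42, so their shift numbers differ by 42 mod 8 = 2.
gcd(42, 8) = 2, so the sample visits 8/2 = 4 distinct residues mod 8.
Start 11 is shift 3; the shifts hit are 1, 3, 5, 7.

1, 3, 5, 7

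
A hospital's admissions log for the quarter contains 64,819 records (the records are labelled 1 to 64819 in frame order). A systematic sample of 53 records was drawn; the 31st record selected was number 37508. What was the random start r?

k = 64819/53 = 1223
r = 37508 − (31−1)×1223 = 37508 − 36690 = 818

818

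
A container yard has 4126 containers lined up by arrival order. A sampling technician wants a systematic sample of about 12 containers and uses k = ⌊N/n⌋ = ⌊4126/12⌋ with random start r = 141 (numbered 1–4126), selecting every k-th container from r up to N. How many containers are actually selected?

12

k = ⌊4126/12⌋ = 343
Achieved size = ⌊(4126 − 141)/343⌋ + 1 = ⌊3985/343⌋ + 1 = 11 + 1 = 12
(last selection: 141 + 11×343 = 3914 ≤ 4126; next would be 4257 > 4126)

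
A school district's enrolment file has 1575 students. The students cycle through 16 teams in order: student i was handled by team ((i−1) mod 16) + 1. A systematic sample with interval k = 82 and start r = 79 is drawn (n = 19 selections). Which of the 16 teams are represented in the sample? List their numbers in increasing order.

1, 3, 5, 7, 9, 11, 13, 15

Consecutive selections differ by k = 82, so their team numbers differ by 82 mod 16 = 2.
gcd(82, 16) = 2, so the sample visits 16/2 = 8 distinct residues mod 16.
Start 79 is team 15; the teams hit are 1, 3, 5, 7, 9, 11, 13, 15.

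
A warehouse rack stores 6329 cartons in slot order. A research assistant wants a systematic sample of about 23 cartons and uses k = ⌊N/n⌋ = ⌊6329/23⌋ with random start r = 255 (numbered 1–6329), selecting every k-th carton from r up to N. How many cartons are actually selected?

23

k = ⌊6329/23⌋ = 275
Achieved size = ⌊(6329 − 255)/275⌋ + 1 = ⌊6074/275⌋ + 1 = 22 + 1 = 23
(last selection: 255 + 22×275 = 6305 ≤ 6329; next would be 6580 > 6329)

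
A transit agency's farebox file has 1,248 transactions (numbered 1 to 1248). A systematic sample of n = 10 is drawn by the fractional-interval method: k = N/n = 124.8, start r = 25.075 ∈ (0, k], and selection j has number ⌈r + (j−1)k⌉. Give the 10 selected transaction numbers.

j=1: r + 0k = 25.075 → ⌈·⌉ = 26
j=2: r + 1k = 149.875 → ⌈·⌉ = 150
j=3: r + 2k = 274.675 → ⌈·⌉ = 275
j=4: r + 3k = 399.475 → ⌈·⌉ = 400
j=5: r + 4k = 524.275 → ⌈·⌉ = 525
j=6: r + 5k = 649.075 → ⌈·⌉ = 650
j=7: r + 6k = 773.875 → ⌈·⌉ = 774
j=8: r + 7k = 898.675 → ⌈·⌉ = 899
j=9: r + 8k = 1023.475 → ⌈·⌉ = 1024
j=10: r + 9k = 1148.275 → ⌈·⌉ = 1149

26, 150, 275, 400, 525, 650, 774, 899, 1024, 1149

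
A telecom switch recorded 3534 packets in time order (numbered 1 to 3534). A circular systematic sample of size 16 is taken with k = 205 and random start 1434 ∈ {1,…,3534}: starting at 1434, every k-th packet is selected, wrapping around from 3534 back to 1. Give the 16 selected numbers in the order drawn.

1434, 1639, 1844, 2049, 2254, 2459, 2664, 2869, 3074, 3279, 3484, 155, 360, 565, 770, 975

Selection 1: 1434
Selection 2: 1434 + 205 = 1639
Selection 3: 1639 + 205 = 1844
Selection 4: 1844 + 205 = 2049
Selection 5: 2049 + 205 = 2254
Selection 6: 2254 + 205 = 2459
Selection 7: 2459 + 205 = 2664
Selection 8: 2664 + 205 = 2869
Selection 9: 2869 + 205 = 3074
Selection 10: 3074 + 205 = 3279
Selection 11: 3279 + 205 = 3484
Selection 12: 3484 + 205 = 3689 → 3689 − 3534 = 155
Selection 13: 155 + 205 = 360
Selection 14: 360 + 205 = 565
Selection 15: 565 + 205 = 770
Selection 16: 770 + 205 = 975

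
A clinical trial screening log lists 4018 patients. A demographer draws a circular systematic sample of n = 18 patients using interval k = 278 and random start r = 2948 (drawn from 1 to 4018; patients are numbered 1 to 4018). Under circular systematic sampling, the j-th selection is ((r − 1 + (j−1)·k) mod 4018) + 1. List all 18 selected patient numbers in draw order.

2948, 3226, 3504, 3782, 42, 320, 598, 876, 1154, 1432, 1710, 1988, 2266, 2544, 2822, 3100, 3378, 3656

Selection 1: 2948
Selection 2: 2948 + 278 = 3226
Selection 3: 3226 + 278 = 3504
Selection 4: 3504 + 278 = 3782
Selection 5: 3782 + 278 = 4060 → 4060 − 4018 = 42
Selection 6: 42 + 278 = 320
Selection 7: 320 + 278 = 598
Selection 8: 598 + 278 = 876
Selection 9: 876 + 278 = 1154
Selection 10: 1154 + 278 = 1432
Selection 11: 1432 + 278 = 1710
Selection 12: 1710 + 278 = 1988
Selection 13: 1988 + 278 = 2266
Selection 14: 2266 + 278 = 2544
Selection 15: 2544 + 278 = 2822
Selection 16: 2822 + 278 = 3100
Selection 17: 3100 + 278 = 3378
Selection 18: 3378 + 278 = 3656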